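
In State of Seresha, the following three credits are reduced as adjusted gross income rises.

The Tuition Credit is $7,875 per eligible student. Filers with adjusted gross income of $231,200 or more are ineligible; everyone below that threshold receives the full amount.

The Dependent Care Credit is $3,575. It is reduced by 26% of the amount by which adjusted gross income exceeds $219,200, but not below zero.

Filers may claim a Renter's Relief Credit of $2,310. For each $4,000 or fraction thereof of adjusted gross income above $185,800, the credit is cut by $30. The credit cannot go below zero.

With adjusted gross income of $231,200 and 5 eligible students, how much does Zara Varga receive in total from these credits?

Tuition Credit: base = 5 × $7,875 = $39,375. $231,200 meets or exceeds the $231,200 cutoff, so the credit is $0.
Dependent Care Credit: 26% of the $12,000 excess over $219,200 is $3,120; credit = $3,575 − $3,120 = $455.
Renter's Relief Credit: income exceeds $185,800 by $45,400, which is 12 full-or-partial $4,000 increments; reduction = 12 × $30 = $360, leaving $1,950.
Total: $0 + $455 + $1,950 = $2,405.

$2,405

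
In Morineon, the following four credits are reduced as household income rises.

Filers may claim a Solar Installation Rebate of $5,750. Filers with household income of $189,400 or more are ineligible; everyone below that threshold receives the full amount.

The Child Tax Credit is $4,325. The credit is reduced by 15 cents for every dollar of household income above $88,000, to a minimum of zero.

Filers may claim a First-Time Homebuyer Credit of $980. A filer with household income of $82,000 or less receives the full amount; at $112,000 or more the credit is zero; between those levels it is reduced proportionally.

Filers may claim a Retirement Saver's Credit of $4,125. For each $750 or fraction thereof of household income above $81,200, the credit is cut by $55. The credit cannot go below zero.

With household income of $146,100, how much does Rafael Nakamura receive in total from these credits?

Solar Installation Rebate: $146,100 is below the $189,400 cutoff, so the full $5,750 applies.
Child Tax Credit: 15% of the $58,100 excess over $88,000 is $8,715 ≥ base, so the credit is $0.
First-Time Homebuyer Credit: $146,100 is at or above $112,000, so the credit is $0.
Retirement Saver's Credit: income exceeds $81,200 by $64,900 → 87 increments × $55 = $4,785 ≥ base, so the credit is $0.
Total: $5,750 + $0 + $0 + $0 = $5,750.

$5,750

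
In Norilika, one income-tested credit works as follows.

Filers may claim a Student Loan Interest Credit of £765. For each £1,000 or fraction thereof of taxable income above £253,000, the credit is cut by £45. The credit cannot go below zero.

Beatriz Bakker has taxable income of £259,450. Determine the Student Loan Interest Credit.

£450

Student Loan Interest Credit: income exceeds £253,000 by £6,450, which is 7 full-or-partial £1,000 increments; reduction = 7 × £45 = £315, leaving £450.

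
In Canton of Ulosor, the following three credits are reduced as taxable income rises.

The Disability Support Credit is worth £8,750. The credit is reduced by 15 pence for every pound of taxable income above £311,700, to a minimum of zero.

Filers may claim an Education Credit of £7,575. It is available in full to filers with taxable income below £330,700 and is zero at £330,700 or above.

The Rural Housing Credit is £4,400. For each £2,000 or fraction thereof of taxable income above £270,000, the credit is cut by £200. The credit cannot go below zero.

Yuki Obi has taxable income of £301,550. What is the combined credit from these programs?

£17,525

Disability Support Credit: £301,550 is at or below the £311,700 threshold, so the full £8,750 applies.
Education Credit: £301,550 is below the £330,700 cutoff, so the full £7,575 applies.
Rural Housing Credit: income exceeds £270,000 by £31,550, which is 16 full-or-partial £2,000 increments; reduction = 16 × £200 = £3,200, leaving £1,200.
Total: £8,750 + £7,575 + £1,200 = £17,525.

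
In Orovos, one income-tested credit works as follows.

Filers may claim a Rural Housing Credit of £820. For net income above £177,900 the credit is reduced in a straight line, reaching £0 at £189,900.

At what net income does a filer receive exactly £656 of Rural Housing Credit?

£656 is 656/820 of the full £820, so 164/820 of the £12,000 range has been used: income = £177,900 + £12,000 × 164/820 = £180,300.

£180,300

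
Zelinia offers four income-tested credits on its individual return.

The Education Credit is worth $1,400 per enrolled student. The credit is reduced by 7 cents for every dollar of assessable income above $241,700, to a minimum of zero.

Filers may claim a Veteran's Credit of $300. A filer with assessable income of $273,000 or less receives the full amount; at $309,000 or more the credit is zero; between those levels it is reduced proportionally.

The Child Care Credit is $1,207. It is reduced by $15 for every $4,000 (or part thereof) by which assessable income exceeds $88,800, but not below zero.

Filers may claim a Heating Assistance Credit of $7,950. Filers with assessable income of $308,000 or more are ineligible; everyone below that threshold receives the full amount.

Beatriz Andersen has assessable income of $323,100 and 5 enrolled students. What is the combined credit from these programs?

Education Credit: base = 5 × $1,400 = $7,000. 7% of the $81,400 excess over $241,700 is $5,698; credit = $7,000 − $5,698 = $1,302.
Veteran's Credit: $323,100 is at or above $309,000, so the credit is $0.
Child Care Credit: income exceeds $88,800 by $234,300, which is 59 full-or-partial $4,000 increments; reduction = 59 × $15 = $885, leaving $322.
Heating Assistance Credit: $323,100 meets or exceeds the $308,000 cutoff, so the credit is $0.
Total: $1,302 + $0 + $322 + $0 = $1,624.

$1,624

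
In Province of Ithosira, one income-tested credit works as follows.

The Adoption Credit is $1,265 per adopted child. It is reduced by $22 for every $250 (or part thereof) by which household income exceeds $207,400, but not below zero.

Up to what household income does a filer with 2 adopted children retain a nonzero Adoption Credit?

Full credit = 2 × $1,265 = $2,530.
After 114 increments the reduction is 114 × $22 = $2,508, leaving $22; one more increment wipes it out. Increment 114 ends at excess 114 × $250 = $28,500, so the highest qualifying income is $207,400 + $28,500 = $235,900.

$235,900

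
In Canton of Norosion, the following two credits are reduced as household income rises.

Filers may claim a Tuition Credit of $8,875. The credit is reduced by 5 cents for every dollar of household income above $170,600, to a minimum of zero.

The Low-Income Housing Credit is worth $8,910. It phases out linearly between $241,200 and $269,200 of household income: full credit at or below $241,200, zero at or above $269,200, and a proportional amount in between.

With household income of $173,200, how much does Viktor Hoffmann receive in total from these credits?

Tuition Credit: 5% of the $2,600 excess over $170,600 is $130; credit = $8,875 − $130 = $8,745.
Low-Income Housing Credit: $173,200 is at or below the $241,200 threshold, so the full $8,910 applies.
Total: $8,745 + $8,910 = $17,655.

$17,655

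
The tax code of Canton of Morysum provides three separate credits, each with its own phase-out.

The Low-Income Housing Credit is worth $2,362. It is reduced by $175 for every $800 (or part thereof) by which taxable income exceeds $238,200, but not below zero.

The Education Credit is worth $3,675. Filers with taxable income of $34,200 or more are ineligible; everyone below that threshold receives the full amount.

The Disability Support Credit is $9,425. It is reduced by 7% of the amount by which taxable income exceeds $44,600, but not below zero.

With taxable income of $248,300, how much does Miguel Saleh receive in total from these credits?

$87

Low-Income Housing Credit: income exceeds $238,200 by $10,100, which is 13 full-or-partial $800 increments; reduction = 13 × $175 = $2,275, leaving $87.
Education Credit: $248,300 meets or exceeds the $34,200 cutoff, so the credit is $0.
Disability Support Credit: 7% of the $203,700 excess over $44,600 is $14,259 ≥ base, so the credit is $0.
Total: $87 + $0 + $0 = $87.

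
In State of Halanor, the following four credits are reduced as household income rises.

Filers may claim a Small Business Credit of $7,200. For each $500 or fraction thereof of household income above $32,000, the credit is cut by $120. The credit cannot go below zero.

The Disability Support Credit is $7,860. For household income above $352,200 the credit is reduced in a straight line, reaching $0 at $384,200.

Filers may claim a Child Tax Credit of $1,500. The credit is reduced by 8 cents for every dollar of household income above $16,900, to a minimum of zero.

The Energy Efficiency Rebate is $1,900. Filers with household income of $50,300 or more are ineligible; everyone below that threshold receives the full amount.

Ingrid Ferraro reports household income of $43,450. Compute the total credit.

Small Business Credit: income exceeds $32,000 by $11,450, which is 23 full-or-partial $500 increments; reduction = 23 × $120 = $2,760, leaving $4,440.
Disability Support Credit: $43,450 is at or below the $352,200 threshold, so the full $7,860 applies.
Child Tax Credit: 8% of the $26,550 excess over $16,900 is $2,124 ≥ base, so the credit is $0.
Energy Efficiency Rebate: $43,450 is below the $50,300 cutoff, so the full $1,900 applies.
Total: $4,440 + $7,860 + $0 + $1,900 = $14,200.

$14,200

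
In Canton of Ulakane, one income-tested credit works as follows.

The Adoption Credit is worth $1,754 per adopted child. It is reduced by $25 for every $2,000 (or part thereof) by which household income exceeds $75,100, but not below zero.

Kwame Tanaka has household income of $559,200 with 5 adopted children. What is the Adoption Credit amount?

Adoption Credit: base = 5 × $1,754 = $8,770. income exceeds $75,100 by $484,100, which is 243 full-or-partial $2,000 increments; reduction = 243 × $25 = $6,075, leaving $2,695.

$2,695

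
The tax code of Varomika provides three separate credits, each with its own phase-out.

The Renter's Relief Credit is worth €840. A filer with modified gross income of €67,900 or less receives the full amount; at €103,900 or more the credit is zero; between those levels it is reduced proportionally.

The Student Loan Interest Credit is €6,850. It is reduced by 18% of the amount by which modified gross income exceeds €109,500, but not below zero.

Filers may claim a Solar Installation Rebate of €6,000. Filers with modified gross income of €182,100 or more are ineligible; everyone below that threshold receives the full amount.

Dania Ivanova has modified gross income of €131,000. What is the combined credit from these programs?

€8,980

Renter's Relief Credit: €131,000 is at or above €103,900, so the credit is €0.
Student Loan Interest Credit: 18% of the €21,500 excess over €109,500 is €3,870; credit = €6,850 − €3,870 = €2,980.
Solar Installation Rebate: €131,000 is below the €182,100 cutoff, so the full €6,000 applies.
Total: €0 + €2,980 + €6,000 = €8,980.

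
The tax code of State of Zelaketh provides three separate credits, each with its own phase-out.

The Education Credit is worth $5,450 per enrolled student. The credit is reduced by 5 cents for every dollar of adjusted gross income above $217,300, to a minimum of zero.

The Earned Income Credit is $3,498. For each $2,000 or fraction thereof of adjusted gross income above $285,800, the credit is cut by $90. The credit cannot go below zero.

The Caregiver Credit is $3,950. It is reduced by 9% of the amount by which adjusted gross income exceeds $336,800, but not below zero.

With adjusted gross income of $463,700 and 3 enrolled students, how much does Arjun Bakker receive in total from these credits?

$4,030

Education Credit: base = 3 × $5,450 = $16,350. 5% of the $246,400 excess over $217,300 is $12,320; credit = $16,350 − $12,320 = $4,030.
Earned Income Credit: income exceeds $285,800 by $177,900 → 89 increments × $90 = $8,010 ≥ base, so the credit is $0.
Caregiver Credit: 9% of the $126,900 excess over $336,800 is $11,421 ≥ base, so the credit is $0.
Total: $4,030 + $0 + $0 = $4,030.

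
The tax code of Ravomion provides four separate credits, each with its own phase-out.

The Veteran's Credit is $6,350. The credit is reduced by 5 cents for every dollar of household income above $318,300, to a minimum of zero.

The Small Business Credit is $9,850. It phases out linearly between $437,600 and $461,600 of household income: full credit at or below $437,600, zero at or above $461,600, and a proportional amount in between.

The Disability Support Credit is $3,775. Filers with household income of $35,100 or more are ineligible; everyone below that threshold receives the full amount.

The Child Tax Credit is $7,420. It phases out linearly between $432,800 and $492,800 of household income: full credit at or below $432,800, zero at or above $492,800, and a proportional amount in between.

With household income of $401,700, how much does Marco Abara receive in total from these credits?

$19,450

Veteran's Credit: 5% of the $83,400 excess over $318,300 is $4,170; credit = $6,350 − $4,170 = $2,180.
Small Business Credit: $401,700 is at or below the $437,600 threshold, so the full $9,850 applies.
Disability Support Credit: $401,700 meets or exceeds the $35,100 cutoff, so the credit is $0.
Child Tax Credit: $401,700 is at or below the $432,800 threshold, so the full $7,420 applies.
Total: $2,180 + $9,850 + $0 + $7,420 = $19,450.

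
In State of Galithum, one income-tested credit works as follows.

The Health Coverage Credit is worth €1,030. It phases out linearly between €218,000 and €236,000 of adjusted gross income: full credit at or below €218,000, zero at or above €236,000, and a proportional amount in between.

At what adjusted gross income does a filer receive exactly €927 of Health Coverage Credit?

€219,800

€927 is 927/1,030 of the full €1,030, so 103/1,030 of the €18,000 range has been used: income = €218,000 + €18,000 × 103/1,030 = €219,800.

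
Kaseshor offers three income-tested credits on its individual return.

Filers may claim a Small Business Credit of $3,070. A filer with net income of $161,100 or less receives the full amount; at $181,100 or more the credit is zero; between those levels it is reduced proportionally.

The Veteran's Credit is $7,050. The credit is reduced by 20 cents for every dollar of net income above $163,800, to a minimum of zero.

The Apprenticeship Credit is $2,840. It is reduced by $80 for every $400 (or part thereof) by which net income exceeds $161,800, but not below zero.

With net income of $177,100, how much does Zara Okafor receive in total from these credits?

Small Business Credit: $177,100 is $16,000 into a $20,000 phase-out range, leaving 4,000/20,000 of the credit: $3,070 × 4,000/20,000 = $614.
Veteran's Credit: 20% of the $13,300 excess over $163,800 is $2,660; credit = $7,050 − $2,660 = $4,390.
Apprenticeship Credit: income exceeds $161,800 by $15,300 → 39 increments × $80 = $3,120 ≥ base, so the credit is $0.
Total: $614 + $4,390 + $0 = $5,004.

$5,004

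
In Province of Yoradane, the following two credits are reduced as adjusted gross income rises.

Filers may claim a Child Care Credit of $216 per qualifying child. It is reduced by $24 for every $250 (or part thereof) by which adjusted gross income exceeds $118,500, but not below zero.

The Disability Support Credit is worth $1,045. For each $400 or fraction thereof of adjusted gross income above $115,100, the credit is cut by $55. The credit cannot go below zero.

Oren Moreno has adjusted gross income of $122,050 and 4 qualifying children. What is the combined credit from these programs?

Child Care Credit: base = 4 × $216 = $864. income exceeds $118,500 by $3,550, which is 15 full-or-partial $250 increments; reduction = 15 × $24 = $360, leaving $504.
Disability Support Credit: income exceeds $115,100 by $6,950, which is 18 full-or-partial $400 increments; reduction = 18 × $55 = $990, leaving $55.
Total: $504 + $55 = $559.

$559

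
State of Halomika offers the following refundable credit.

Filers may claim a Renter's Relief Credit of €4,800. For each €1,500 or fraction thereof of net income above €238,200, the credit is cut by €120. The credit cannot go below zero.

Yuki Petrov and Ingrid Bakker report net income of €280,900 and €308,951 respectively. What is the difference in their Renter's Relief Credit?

€1,320

Yuki (€280,900): Renter's Relief Credit: income exceeds €238,200 by €42,700, which is 29 full-or-partial €1,500 increments; reduction = 29 × €120 = €3,480, leaving €1,320.
Ingrid (€308,951): Renter's Relief Credit: income exceeds €238,200 by €70,751 → 48 increments × €120 = €5,760 ≥ base, so the credit is €0.
Difference: |€1,320 − €0| = €1,320.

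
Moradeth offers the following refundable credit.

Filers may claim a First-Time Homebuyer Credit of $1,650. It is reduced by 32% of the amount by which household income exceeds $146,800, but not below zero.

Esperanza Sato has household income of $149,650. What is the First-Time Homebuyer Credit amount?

First-Time Homebuyer Credit: 32% of the $2,850 excess over $146,800 is $912; credit = $1,650 − $912 = $738.

$738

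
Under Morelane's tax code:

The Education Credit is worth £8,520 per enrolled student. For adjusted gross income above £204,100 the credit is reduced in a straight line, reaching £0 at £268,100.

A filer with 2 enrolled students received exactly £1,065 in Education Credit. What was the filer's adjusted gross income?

£264,100

Full credit = 2 × £8,520 = £17,040.
£1,065 is 1,065/17,040 of the full £17,040, so 15,975/17,040 of the £64,000 range has been used: income = £204,100 + £64,000 × 15,975/17,040 = £264,100.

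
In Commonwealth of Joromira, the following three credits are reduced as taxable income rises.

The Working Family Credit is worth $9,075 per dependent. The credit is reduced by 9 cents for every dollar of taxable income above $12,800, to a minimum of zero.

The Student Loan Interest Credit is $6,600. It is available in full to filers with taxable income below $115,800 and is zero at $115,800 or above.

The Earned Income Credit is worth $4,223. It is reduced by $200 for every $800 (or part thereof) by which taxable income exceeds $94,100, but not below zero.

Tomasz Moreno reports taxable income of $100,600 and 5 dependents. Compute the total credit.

$46,496

Working Family Credit: base = 5 × $9,075 = $45,375. 9% of the $87,800 excess over $12,800 is $7,902; credit = $45,375 − $7,902 = $37,473.
Student Loan Interest Credit: $100,600 is below the $115,800 cutoff, so the full $6,600 applies.
Earned Income Credit: income exceeds $94,100 by $6,500, which is 9 full-or-partial $800 increments; reduction = 9 × $200 = $1,800, leaving $2,423.
Total: $37,473 + $6,600 + $2,423 = $46,496.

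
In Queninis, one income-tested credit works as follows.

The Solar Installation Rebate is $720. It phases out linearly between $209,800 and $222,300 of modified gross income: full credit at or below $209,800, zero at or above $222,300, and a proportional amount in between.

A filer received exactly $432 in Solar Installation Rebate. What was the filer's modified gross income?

$432 is 432/720 of the full $720, so 288/720 of the $12,500 range has been used: income = $209,800 + $12,500 × 288/720 = $214,800.

$214,800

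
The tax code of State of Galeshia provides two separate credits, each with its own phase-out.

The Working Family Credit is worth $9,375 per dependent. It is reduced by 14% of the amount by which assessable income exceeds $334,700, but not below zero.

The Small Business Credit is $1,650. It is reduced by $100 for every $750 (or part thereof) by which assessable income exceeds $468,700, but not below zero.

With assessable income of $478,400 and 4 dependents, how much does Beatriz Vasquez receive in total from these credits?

$17,732

Working Family Credit: base = 4 × $9,375 = $37,500. 14% of the $143,700 excess over $334,700 is $20,118; credit = $37,500 − $20,118 = $17,382.
Small Business Credit: income exceeds $468,700 by $9,700, which is 13 full-or-partial $750 increments; reduction = 13 × $100 = $1,300, leaving $350.
Total: $17,382 + $350 = $17,732.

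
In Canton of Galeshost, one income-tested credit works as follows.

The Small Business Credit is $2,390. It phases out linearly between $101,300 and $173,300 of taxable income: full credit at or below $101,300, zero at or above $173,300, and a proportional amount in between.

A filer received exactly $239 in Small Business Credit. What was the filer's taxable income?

$166,100

$239 is 239/2,390 of the full $2,390, so 2,151/2,390 of the $72,000 range has been used: income = $101,300 + $72,000 × 2,151/2,390 = $166,100.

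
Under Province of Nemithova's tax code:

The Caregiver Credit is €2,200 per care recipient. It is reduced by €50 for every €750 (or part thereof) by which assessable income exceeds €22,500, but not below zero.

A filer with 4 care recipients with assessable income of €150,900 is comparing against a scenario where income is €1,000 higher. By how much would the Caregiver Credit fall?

At €150,900 — base = 4 × €2,200 = €8,800. income exceeds €22,500 by €128,400, which is 172 full-or-partial €750 increments; reduction = 172 × €50 = €8,600, leaving €200.
At €151,900 — base = 4 × €2,200 = €8,800. income exceeds €22,500 by €129,400, which is 173 full-or-partial €750 increments; reduction = 173 × €50 = €8,650, leaving €150.
Lost: €200 − €150 = €50.

€50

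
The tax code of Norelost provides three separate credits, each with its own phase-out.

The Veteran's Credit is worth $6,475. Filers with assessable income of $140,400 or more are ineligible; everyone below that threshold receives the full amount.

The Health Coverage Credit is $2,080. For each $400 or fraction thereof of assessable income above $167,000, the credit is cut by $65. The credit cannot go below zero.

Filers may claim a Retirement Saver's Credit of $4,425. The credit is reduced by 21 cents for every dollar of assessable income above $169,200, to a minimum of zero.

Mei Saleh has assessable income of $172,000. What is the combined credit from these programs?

$5,072

Veteran's Credit: $172,000 meets or exceeds the $140,400 cutoff, so the credit is $0.
Health Coverage Credit: income exceeds $167,000 by $5,000, which is 13 full-or-partial $400 increments; reduction = 13 × $65 = $845, leaving $1,235.
Retirement Saver's Credit: 21% of the $2,800 excess over $169,200 is $588; credit = $4,425 − $588 = $3,837.
Total: $0 + $1,235 + $3,837 = $5,072.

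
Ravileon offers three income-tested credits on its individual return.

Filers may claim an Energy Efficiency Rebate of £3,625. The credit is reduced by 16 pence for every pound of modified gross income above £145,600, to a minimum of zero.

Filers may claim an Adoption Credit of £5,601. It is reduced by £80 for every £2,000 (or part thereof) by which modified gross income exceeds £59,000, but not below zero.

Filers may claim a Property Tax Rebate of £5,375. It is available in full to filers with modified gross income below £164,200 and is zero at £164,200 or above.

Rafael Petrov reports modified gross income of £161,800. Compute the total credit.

£7,849

Energy Efficiency Rebate: 16% of the £16,200 excess over £145,600 is £2,592; credit = £3,625 − £2,592 = £1,033.
Adoption Credit: income exceeds £59,000 by £102,800, which is 52 full-or-partial £2,000 increments; reduction = 52 × £80 = £4,160, leaving £1,441.
Property Tax Rebate: £161,800 is below the £164,200 cutoff, so the full £5,375 applies.
Total: £1,033 + £1,441 + £5,375 = £7,849.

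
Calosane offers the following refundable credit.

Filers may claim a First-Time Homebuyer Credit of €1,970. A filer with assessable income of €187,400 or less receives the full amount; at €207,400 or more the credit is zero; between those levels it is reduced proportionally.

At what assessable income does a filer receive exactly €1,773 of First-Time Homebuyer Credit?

€189,400

€1,773 is 1,773/1,970 of the full €1,970, so 197/1,970 of the €20,000 range has been used: income = €187,400 + €20,000 × 197/1,970 = €189,400.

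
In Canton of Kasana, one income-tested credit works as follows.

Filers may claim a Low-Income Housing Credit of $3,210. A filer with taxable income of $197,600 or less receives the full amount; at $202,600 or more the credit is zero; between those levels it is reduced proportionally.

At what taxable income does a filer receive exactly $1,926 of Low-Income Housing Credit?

$199,600

$1,926 is 1,926/3,210 of the full $3,210, so 1,284/3,210 of the $5,000 range has been used: income = $197,600 + $5,000 × 1,284/3,210 = $199,600.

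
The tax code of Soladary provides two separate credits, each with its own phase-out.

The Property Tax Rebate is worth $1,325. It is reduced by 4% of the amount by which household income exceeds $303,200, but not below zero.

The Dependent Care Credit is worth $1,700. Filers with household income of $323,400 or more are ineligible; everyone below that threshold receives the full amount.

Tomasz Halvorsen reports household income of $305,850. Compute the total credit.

$2,919

Property Tax Rebate: 4% of the $2,650 excess over $303,200 is $106; credit = $1,325 − $106 = $1,219.
Dependent Care Credit: $305,850 is below the $323,400 cutoff, so the full $1,700 applies.
Total: $1,219 + $1,700 = $2,919.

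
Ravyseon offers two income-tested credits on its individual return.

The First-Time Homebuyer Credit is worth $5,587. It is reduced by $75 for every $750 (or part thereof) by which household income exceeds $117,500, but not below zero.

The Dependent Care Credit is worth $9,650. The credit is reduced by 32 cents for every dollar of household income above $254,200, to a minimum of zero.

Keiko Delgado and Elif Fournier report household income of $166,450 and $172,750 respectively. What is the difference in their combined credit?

$600

Keiko ($166,450): First-Time Homebuyer Credit: income exceeds $117,500 by $48,950, which is 66 full-or-partial $750 increments; reduction = 66 × $75 = $4,950, leaving $637. Dependent Care Credit: $166,450 is at or below the $254,200 threshold, so the full $9,650 applies. total $637 + $9,650 = $10,287
Elif ($172,750): First-Time Homebuyer Credit: income exceeds $117,500 by $55,250, which is 74 full-or-partial $750 increments; reduction = 74 × $75 = $5,550, leaving $37. Dependent Care Credit: $172,750 is at or below the $254,200 threshold, so the full $9,650 applies. total $37 + $9,650 = $9,687
Difference: |$10,287 − $9,687| = $600.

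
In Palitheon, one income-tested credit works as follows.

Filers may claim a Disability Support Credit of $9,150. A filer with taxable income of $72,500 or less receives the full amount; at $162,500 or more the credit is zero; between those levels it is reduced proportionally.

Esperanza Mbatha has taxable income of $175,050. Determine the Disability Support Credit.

$0

Disability Support Credit: $175,050 is at or above $162,500, so the credit is $0.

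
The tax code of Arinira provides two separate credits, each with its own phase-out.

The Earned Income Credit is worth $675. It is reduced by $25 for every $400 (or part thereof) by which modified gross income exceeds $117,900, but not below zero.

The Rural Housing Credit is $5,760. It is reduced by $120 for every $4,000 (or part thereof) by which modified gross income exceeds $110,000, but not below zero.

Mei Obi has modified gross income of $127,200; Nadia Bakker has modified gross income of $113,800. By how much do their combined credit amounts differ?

$1,080

Mei ($127,200): Earned Income Credit: income exceeds $117,900 by $9,300, which is 24 full-or-partial $400 increments; reduction = 24 × $25 = $600, leaving $75. Rural Housing Credit: income exceeds $110,000 by $17,200, which is 5 full-or-partial $4,000 increments; reduction = 5 × $120 = $600, leaving $5,160. total $75 + $5,160 = $5,235
Nadia ($113,800): Earned Income Credit: $113,800 is at or below the $117,900 threshold, so the full $675 applies. Rural Housing Credit: income exceeds $110,000 by $3,800, which is 1 full-or-partial $4,000 increment; reduction = 1 × $120 = $120, leaving $5,640. total $675 + $5,640 = $6,315
Difference: |$5,235 − $6,315| = $1,080.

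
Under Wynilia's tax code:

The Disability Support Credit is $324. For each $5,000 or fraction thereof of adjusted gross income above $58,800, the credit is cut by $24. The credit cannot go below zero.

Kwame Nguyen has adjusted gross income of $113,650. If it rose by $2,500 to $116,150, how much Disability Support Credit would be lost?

At $113,650 — income exceeds $58,800 by $54,850, which is 11 full-or-partial $5,000 increments; reduction = 11 × $24 = $264, leaving $60.
At $116,150 — income exceeds $58,800 by $57,350, which is 12 full-or-partial $5,000 increments; reduction = 12 × $24 = $288, leaving $36.
Lost: $60 − $36 = $24.

$24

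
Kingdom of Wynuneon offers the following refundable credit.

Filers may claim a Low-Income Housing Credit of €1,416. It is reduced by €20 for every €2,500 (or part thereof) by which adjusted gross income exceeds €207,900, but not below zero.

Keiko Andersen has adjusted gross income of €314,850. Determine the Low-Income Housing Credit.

Low-Income Housing Credit: income exceeds €207,900 by €106,950, which is 43 full-or-partial €2,500 increments; reduction = 43 × €20 = €860, leaving €556.

€556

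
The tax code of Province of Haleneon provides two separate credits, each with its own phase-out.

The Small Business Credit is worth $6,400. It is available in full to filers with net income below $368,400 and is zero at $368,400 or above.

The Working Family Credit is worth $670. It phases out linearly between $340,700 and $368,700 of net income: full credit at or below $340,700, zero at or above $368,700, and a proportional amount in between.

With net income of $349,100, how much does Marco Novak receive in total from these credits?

Small Business Credit: $349,100 is below the $368,400 cutoff, so the full $6,400 applies.
Working Family Credit: $349,100 is $8,400 into a $28,000 phase-out range, leaving 19,600/28,000 of the credit: $670 × 19,600/28,000 = $469.
Total: $6,400 + $469 = $6,869.

$6,869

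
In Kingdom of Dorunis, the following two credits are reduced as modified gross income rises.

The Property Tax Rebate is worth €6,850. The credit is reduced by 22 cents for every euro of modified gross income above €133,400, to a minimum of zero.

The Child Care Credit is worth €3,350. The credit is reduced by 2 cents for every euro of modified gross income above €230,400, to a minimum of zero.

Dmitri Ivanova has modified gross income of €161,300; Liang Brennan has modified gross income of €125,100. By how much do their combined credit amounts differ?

Dmitri (€161,300): Property Tax Rebate: 22% of the €27,900 excess over €133,400 is €6,138; credit = €6,850 − €6,138 = €712. Child Care Credit: €161,300 is at or below the €230,400 threshold, so the full €3,350 applies. total €712 + €3,350 = €4,062
Liang (€125,100): Property Tax Rebate: €125,100 is at or below the €133,400 threshold, so the full €6,850 applies. Child Care Credit: €125,100 is at or below the €230,400 threshold, so the full €3,350 applies. total €6,850 + €3,350 = €10,200
Difference: |€4,062 − €10,200| = €6,138.

€6,138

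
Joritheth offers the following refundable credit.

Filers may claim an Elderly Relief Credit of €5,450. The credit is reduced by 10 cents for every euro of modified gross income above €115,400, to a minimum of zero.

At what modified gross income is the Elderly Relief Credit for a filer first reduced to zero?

The credit falls by 10% of each euro above €115,400, so it reaches zero when the excess is €5,450 / 10% = €54,500: income = €115,400 + €54,500 = €169,900.

€169,900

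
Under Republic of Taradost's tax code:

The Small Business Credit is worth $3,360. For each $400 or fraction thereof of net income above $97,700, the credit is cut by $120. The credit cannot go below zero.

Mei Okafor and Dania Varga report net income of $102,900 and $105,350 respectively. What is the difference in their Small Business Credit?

Mei ($102,900): Small Business Credit: income exceeds $97,700 by $5,200, which is 13 full-or-partial $400 increments; reduction = 13 × $120 = $1,560, leaving $1,800.
Dania ($105,350): Small Business Credit: income exceeds $97,700 by $7,650, which is 20 full-or-partial $400 increments; reduction = 20 × $120 = $2,400, leaving $960.
Difference: |$1,800 − $960| = $840.

$840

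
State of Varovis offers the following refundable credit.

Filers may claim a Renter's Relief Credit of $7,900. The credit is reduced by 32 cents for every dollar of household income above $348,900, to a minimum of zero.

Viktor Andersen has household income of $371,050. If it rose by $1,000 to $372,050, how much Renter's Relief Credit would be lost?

At $371,050 — 32% of the $22,150 excess over $348,900 is $7,088; credit = $7,900 − $7,088 = $812.
At $372,050 — 32% of the $23,150 excess over $348,900 is $7,408; credit = $7,900 − $7,408 = $492.
Lost: $812 − $492 = $320.

$320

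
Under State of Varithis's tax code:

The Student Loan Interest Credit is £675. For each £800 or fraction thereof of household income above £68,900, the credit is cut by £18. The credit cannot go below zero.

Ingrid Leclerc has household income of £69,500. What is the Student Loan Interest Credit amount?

£657

Student Loan Interest Credit: income exceeds £68,900 by £600, which is 1 full-or-partial £800 increment; reduction = 1 × £18 = £18, leaving £657.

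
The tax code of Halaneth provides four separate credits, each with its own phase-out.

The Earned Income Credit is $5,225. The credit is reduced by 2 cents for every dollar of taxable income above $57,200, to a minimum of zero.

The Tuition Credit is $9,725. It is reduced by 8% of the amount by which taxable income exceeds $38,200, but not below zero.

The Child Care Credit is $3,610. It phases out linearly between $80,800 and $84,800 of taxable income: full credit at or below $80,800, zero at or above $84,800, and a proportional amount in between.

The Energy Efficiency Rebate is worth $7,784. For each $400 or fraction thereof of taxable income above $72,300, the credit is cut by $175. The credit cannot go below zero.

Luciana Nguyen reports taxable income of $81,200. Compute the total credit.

Earned Income Credit: 2% of the $24,000 excess over $57,200 is $480; credit = $5,225 − $480 = $4,745.
Tuition Credit: 8% of the $43,000 excess over $38,200 is $3,440; credit = $9,725 − $3,440 = $6,285.
Child Care Credit: $81,200 is $400 into a $4,000 phase-out range, leaving 3,600/4,000 of the credit: $3,610 × 3,600/4,000 = $3,249.
Energy Efficiency Rebate: income exceeds $72,300 by $8,900, which is 23 full-or-partial $400 increments; reduction = 23 × $175 = $4,025, leaving $3,759.
Total: $4,745 + $6,285 + $3,249 + $3,759 = $18,038.

$18,038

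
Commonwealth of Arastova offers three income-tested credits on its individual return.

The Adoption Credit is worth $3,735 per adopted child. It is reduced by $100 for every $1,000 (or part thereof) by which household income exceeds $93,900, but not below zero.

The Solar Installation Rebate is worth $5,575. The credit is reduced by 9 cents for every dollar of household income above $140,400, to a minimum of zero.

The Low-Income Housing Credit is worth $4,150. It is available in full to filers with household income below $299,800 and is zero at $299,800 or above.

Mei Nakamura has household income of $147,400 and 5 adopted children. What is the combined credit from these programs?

Adoption Credit: base = 5 × $3,735 = $18,675. income exceeds $93,900 by $53,500, which is 54 full-or-partial $1,000 increments; reduction = 54 × $100 = $5,400, leaving $13,275.
Solar Installation Rebate: 9% of the $7,000 excess over $140,400 is $630; credit = $5,575 − $630 = $4,945.
Low-Income Housing Credit: $147,400 is below the $299,800 cutoff, so the full $4,150 applies.
Total: $13,275 + $4,945 + $4,150 = $22,370.

$22,370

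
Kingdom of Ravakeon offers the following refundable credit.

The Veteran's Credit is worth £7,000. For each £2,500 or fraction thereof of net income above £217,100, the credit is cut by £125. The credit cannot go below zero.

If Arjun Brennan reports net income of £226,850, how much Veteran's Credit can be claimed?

Veteran's Credit: income exceeds £217,100 by £9,750, which is 4 full-or-partial £2,500 increments; reduction = 4 × £125 = £500, leaving £6,500.

£6,500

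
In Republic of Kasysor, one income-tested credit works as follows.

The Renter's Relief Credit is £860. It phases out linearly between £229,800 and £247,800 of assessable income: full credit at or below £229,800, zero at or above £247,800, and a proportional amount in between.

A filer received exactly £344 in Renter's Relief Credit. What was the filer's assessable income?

£344 is 344/860 of the full £860, so 516/860 of the £18,000 range has been used: income = £229,800 + £18,000 × 516/860 = £240,600.

£240,600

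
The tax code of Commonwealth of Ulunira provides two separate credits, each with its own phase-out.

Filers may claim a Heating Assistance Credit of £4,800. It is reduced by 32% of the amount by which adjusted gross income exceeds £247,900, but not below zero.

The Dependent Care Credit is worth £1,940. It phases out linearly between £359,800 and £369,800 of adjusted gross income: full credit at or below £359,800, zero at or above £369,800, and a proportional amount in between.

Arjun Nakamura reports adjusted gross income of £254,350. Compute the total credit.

Heating Assistance Credit: 32% of the £6,450 excess over £247,900 is £2,064; credit = £4,800 − £2,064 = £2,736.
Dependent Care Credit: £254,350 is at or below the £359,800 threshold, so the full £1,940 applies.
Total: £2,736 + £1,940 = £4,676.

£4,676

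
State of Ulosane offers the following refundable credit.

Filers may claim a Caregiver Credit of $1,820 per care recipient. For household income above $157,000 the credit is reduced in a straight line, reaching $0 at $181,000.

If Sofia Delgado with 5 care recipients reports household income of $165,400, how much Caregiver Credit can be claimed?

Caregiver Credit: base = 5 × $1,820 = $9,100. $165,400 is $8,400 into a $24,000 phase-out range, leaving 15,600/24,000 of the credit: $9,100 × 15,600/24,000 = $5,915.

$5,915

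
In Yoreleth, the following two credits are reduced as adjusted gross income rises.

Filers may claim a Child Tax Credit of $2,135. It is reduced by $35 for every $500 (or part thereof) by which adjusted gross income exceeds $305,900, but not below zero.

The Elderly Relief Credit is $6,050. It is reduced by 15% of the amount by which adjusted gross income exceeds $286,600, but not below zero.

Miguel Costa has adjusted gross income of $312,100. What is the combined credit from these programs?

$3,905

Child Tax Credit: income exceeds $305,900 by $6,200, which is 13 full-or-partial $500 increments; reduction = 13 × $35 = $455, leaving $1,680.
Elderly Relief Credit: 15% of the $25,500 excess over $286,600 is $3,825; credit = $6,050 − $3,825 = $2,225.
Total: $1,680 + $2,225 = $3,905.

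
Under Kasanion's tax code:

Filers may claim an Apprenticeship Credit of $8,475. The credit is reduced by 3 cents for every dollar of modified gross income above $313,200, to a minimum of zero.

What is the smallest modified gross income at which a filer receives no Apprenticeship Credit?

The credit falls by 3% of each dollar above $313,200, so it reaches zero when the excess is $8,475 / 3% = $282,500: income = $313,200 + $282,500 = $595,700.

$595,700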